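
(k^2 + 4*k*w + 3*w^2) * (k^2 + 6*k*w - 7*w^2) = k^4 + 10*k^3*w + 20*k^2*w^2 - 10*k*w^3 - 21*w^4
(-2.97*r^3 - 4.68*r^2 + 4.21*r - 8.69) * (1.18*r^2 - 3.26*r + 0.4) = -3.5046*r^5 + 4.1598*r^4 + 19.0366*r^3 - 25.8508*r^2 + 30.0134*r - 3.476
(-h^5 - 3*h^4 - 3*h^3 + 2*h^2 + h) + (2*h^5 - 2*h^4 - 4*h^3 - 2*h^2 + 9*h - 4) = h^5 - 5*h^4 - 7*h^3 + 10*h - 4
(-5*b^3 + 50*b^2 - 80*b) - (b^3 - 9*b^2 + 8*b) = -6*b^3 + 59*b^2 - 88*b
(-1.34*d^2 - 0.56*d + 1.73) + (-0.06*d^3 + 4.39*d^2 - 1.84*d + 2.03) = -0.06*d^3 + 3.05*d^2 - 2.4*d + 3.76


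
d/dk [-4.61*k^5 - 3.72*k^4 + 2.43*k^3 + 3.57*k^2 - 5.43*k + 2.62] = -23.05*k^4 - 14.88*k^3 + 7.29*k^2 + 7.14*k - 5.43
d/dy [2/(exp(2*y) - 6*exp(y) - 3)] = 4*(3 - exp(y))*exp(y)/(-exp(2*y) + 6*exp(y) + 3)^2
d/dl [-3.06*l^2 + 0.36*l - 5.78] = 0.36 - 6.12*l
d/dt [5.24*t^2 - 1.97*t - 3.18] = 10.48*t - 1.97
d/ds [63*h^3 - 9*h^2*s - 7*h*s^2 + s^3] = -9*h^2 - 14*h*s + 3*s^2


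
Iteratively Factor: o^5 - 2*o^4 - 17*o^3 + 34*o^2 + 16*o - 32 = (o - 1)*(o^4 - o^3 - 18*o^2 + 16*o + 32) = (o - 1)*(o + 4)*(o^3 - 5*o^2 + 2*o + 8) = (o - 4)*(o - 1)*(o + 4)*(o^2 - o - 2) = (o - 4)*(o - 1)*(o + 1)*(o + 4)*(o - 2)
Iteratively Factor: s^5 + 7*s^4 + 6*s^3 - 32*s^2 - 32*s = (s + 1)*(s^4 + 6*s^3 - 32*s) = (s - 2)*(s + 1)*(s^3 + 8*s^2 + 16*s) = (s - 2)*(s + 1)*(s + 4)*(s^2 + 4*s) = s*(s - 2)*(s + 1)*(s + 4)*(s + 4)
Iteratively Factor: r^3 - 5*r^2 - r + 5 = (r - 5)*(r^2 - 1) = (r - 5)*(r + 1)*(r - 1)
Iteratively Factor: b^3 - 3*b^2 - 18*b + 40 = (b + 4)*(b^2 - 7*b + 10) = (b - 2)*(b + 4)*(b - 5)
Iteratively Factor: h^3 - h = (h - 1)*(h^2 + h) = h*(h - 1)*(h + 1)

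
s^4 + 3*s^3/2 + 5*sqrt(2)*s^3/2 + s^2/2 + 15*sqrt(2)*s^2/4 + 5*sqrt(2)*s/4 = s*(s + 1/2)*(s + 1)*(s + 5*sqrt(2)/2)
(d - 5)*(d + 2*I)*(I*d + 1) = I*d^3 - d^2 - 5*I*d^2 + 5*d + 2*I*d - 10*I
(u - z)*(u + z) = u^2 - z^2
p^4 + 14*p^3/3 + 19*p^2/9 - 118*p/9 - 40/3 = (p - 5/3)*(p + 4/3)*(p + 2)*(p + 3)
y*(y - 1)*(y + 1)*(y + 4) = y^4 + 4*y^3 - y^2 - 4*y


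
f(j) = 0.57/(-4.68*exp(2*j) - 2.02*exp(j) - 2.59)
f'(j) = 0.57*(9.36*exp(2*j) + 2.02*exp(j))/(-4.68*exp(2*j) - 2.02*exp(j) - 2.59)^2 = (5.3352*exp(j) + 1.1514)*exp(j)/(4.68*exp(2*j) + 2.02*exp(j) + 2.59)^2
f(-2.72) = -0.21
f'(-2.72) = 0.01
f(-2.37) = -0.20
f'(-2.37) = 0.02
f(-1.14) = -0.15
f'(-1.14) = 0.07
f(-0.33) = -0.09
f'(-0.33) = 0.09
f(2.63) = -0.00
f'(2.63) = 0.00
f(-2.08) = -0.20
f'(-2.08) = 0.03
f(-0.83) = -0.13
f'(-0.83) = 0.08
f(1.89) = -0.00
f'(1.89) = 0.00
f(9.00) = 0.00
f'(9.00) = 0.00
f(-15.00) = -0.22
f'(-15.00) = 0.00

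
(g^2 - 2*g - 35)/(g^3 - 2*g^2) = (g^2 - 2*g - 35)/(g^2*(g - 2))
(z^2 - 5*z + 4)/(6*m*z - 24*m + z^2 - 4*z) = (z - 1)/(6*m + z)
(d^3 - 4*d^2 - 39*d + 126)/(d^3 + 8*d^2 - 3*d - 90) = (d - 7)/(d + 5)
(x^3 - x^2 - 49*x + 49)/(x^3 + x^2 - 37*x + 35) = (x - 7)/(x - 5)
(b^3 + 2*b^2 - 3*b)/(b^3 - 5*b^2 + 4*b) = (b + 3)/(b - 4)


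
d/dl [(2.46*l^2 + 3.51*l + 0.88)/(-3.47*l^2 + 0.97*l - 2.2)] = (14.5659*l^2 - 4.7168*l - 8.5756)/(12.0409*l^4 - 6.7318*l^3 + 16.2089*l^2 - 4.268*l + 4.84)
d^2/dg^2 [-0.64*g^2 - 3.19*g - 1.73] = -1.28000000000000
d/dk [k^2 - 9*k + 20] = 2*k - 9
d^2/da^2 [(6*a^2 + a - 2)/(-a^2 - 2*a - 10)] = 2*(11*a^3 + 186*a^2 + 42*a - 592)/(a^6 + 6*a^5 + 42*a^4 + 128*a^3 + 420*a^2 + 600*a + 1000)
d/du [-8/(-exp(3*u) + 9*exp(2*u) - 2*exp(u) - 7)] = (-24*exp(2*u) + 144*exp(u) - 16)*exp(u)/(exp(3*u) - 9*exp(2*u) + 2*exp(u) + 7)^2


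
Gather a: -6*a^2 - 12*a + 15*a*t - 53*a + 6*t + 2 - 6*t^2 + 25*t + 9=-6*a^2 + a*(15*t - 65) - 6*t^2 + 31*t + 11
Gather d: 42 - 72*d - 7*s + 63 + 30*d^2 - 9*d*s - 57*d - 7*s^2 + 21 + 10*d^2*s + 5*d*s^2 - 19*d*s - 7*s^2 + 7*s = d^2*(10*s + 30) + d*(5*s^2 - 28*s - 129) - 14*s^2 + 126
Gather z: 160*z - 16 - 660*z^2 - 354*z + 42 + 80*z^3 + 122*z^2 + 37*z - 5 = 80*z^3 - 538*z^2 - 157*z + 21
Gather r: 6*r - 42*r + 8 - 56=-36*r - 48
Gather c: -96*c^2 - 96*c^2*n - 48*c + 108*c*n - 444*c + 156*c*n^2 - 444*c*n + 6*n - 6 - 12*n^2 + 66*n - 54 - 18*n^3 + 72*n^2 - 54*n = c^2*(-96*n - 96) + c*(156*n^2 - 336*n - 492) - 18*n^3 + 60*n^2 + 18*n - 60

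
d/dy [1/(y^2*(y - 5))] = (10 - 3*y)/(y^3*(y^2 - 10*y + 25))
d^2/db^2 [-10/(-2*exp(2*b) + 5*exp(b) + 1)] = 10*((5 - 8*exp(b))*(-2*exp(2*b) + 5*exp(b) + 1) - 2*(4*exp(b) - 5)^2*exp(b))*exp(b)/(-2*exp(2*b) + 5*exp(b) + 1)^3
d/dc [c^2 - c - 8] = 2*c - 1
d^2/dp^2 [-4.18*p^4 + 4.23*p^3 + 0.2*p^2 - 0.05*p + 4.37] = -50.16*p^2 + 25.38*p + 0.4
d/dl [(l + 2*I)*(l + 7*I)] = 2*l + 9*I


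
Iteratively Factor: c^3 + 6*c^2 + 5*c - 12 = (c + 4)*(c^2 + 2*c - 3) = (c - 1)*(c + 4)*(c + 3)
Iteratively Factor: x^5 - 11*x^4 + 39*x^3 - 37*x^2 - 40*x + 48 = (x - 1)*(x^4 - 10*x^3 + 29*x^2 - 8*x - 48) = (x - 4)*(x - 1)*(x^3 - 6*x^2 + 5*x + 12) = (x - 4)*(x - 3)*(x - 1)*(x^2 - 3*x - 4) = (x - 4)^2*(x - 3)*(x - 1)*(x + 1)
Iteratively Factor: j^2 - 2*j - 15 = (j - 5)*(j + 3)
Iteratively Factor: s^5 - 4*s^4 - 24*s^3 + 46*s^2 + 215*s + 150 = (s + 2)*(s^4 - 6*s^3 - 12*s^2 + 70*s + 75) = (s + 1)*(s + 2)*(s^3 - 7*s^2 - 5*s + 75) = (s + 1)*(s + 2)*(s + 3)*(s^2 - 10*s + 25) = (s - 5)*(s + 1)*(s + 2)*(s + 3)*(s - 5)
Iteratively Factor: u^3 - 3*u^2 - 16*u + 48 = (u + 4)*(u^2 - 7*u + 12) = (u - 4)*(u + 4)*(u - 3)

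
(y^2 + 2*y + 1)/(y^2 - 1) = (y + 1)/(y - 1)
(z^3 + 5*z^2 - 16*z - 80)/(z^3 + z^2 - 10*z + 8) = (z^2 + z - 20)/(z^2 - 3*z + 2)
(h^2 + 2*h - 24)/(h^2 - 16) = (h + 6)/(h + 4)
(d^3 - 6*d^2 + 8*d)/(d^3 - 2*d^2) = (d - 4)/d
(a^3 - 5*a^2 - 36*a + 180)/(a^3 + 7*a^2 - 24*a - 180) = (a - 6)/(a + 6)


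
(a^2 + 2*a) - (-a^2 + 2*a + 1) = 2*a^2 - 1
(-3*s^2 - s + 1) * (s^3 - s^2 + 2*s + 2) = -3*s^5 + 2*s^4 - 4*s^3 - 9*s^2 + 2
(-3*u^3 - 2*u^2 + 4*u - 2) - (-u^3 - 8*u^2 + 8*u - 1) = -2*u^3 + 6*u^2 - 4*u - 1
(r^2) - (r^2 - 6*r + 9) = 6*r - 9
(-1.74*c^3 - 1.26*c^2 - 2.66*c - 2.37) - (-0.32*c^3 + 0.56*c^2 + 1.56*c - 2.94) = -1.42*c^3 - 1.82*c^2 - 4.22*c + 0.57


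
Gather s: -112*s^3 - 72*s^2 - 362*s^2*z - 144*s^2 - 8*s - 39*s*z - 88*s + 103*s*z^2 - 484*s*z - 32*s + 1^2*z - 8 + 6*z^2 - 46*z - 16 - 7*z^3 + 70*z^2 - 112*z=-112*s^3 + s^2*(-362*z - 216) + s*(103*z^2 - 523*z - 128) - 7*z^3 + 76*z^2 - 157*z - 24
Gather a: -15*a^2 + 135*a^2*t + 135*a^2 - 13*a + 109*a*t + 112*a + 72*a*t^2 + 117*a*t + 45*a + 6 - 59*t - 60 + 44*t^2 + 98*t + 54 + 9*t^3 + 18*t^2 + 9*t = a^2*(135*t + 120) + a*(72*t^2 + 226*t + 144) + 9*t^3 + 62*t^2 + 48*t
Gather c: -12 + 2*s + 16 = 2*s + 4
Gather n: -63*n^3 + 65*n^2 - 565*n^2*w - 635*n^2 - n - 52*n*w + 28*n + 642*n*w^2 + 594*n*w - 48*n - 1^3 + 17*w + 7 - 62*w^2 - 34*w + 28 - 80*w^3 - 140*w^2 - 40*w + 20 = -63*n^3 + n^2*(-565*w - 570) + n*(642*w^2 + 542*w - 21) - 80*w^3 - 202*w^2 - 57*w + 54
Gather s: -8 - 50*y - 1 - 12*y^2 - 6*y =-12*y^2 - 56*y - 9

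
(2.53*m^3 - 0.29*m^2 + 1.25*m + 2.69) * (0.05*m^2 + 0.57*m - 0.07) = 0.1265*m^5 + 1.4276*m^4 - 0.2799*m^3 + 0.8673*m^2 + 1.4458*m - 0.1883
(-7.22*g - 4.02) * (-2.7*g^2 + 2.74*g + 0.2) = 19.494*g^3 - 8.9288*g^2 - 12.4588*g - 0.804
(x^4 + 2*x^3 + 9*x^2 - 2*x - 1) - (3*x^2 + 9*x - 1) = x^4 + 2*x^3 + 6*x^2 - 11*x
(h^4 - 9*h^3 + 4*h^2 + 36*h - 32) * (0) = 0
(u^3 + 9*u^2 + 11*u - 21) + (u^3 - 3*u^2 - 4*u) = 2*u^3 + 6*u^2 + 7*u - 21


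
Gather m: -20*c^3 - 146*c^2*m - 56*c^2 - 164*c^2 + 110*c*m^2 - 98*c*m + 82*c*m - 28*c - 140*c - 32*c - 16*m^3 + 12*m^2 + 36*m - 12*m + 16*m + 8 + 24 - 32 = -20*c^3 - 220*c^2 - 200*c - 16*m^3 + m^2*(110*c + 12) + m*(-146*c^2 - 16*c + 40)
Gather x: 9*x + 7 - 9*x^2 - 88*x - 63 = -9*x^2 - 79*x - 56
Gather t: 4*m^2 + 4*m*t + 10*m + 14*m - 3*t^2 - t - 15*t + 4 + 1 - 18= 4*m^2 + 24*m - 3*t^2 + t*(4*m - 16) - 13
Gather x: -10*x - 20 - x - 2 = -11*x - 22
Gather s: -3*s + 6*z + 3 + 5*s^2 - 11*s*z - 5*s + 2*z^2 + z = 5*s^2 + s*(-11*z - 8) + 2*z^2 + 7*z + 3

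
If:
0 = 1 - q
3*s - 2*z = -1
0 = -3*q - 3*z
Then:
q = 1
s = -1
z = -1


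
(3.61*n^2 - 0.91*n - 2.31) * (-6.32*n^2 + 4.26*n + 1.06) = -22.8152*n^4 + 21.1298*n^3 + 14.5492*n^2 - 10.8052*n - 2.4486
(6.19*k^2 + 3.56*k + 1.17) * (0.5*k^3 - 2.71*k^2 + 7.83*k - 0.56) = 3.095*k^5 - 14.9949*k^4 + 39.4051*k^3 + 21.2377*k^2 + 7.1675*k - 0.6552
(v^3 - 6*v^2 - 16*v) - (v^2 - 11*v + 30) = v^3 - 7*v^2 - 5*v - 30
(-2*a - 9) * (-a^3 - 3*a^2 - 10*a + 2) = 2*a^4 + 15*a^3 + 47*a^2 + 86*a - 18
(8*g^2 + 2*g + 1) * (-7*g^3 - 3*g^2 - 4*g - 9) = -56*g^5 - 38*g^4 - 45*g^3 - 83*g^2 - 22*g - 9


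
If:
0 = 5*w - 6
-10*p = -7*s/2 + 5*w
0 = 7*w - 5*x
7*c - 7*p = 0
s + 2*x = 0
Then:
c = -222/125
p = -222/125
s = -84/25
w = 6/5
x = 42/25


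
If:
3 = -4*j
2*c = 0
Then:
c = 0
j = -3/4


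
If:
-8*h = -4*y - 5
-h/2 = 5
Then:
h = -10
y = -85/4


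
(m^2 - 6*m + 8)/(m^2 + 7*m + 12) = (m^2 - 6*m + 8)/(m^2 + 7*m + 12)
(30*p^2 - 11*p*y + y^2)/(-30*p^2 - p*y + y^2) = (-5*p + y)/(5*p + y)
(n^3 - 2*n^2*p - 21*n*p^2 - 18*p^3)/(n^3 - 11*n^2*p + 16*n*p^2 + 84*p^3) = (-n^2 - 4*n*p - 3*p^2)/(-n^2 + 5*n*p + 14*p^2)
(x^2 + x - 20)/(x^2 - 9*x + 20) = (x + 5)/(x - 5)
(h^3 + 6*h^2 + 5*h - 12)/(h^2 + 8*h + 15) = (h^2 + 3*h - 4)/(h + 5)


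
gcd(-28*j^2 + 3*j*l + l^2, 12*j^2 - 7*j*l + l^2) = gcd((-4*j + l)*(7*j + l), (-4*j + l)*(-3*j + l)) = 4*j - l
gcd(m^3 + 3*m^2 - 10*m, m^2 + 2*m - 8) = m - 2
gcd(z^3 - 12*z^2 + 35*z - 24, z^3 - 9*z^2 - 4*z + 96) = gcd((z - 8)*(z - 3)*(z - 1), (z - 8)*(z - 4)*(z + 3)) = z - 8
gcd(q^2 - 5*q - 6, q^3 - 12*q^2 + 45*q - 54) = q - 6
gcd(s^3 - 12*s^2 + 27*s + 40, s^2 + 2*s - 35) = s - 5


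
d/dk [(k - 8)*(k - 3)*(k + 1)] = 3*k^2 - 20*k + 13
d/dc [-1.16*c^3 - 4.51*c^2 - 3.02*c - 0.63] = -3.48*c^2 - 9.02*c - 3.02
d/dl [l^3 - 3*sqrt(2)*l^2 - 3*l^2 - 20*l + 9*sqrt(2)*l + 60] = 3*l^2 - 6*sqrt(2)*l - 6*l - 20 + 9*sqrt(2)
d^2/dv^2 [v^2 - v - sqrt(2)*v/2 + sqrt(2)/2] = 2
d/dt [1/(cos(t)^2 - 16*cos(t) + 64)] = 2*sin(t)/(cos(t) - 8)^3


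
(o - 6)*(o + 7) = o^2 + o - 42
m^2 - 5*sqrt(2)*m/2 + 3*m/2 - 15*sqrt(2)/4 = (m + 3/2)*(m - 5*sqrt(2)/2)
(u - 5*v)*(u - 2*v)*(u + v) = u^3 - 6*u^2*v + 3*u*v^2 + 10*v^3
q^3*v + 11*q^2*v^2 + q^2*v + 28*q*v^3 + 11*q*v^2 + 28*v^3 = (q + 4*v)*(q + 7*v)*(q*v + v)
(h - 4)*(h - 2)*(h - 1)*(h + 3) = h^4 - 4*h^3 - 7*h^2 + 34*h - 24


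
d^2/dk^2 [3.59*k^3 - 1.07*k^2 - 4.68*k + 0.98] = 21.54*k - 2.14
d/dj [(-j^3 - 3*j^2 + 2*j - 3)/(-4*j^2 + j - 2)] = (4*j^4 - 2*j^3 + 11*j^2 - 12*j - 1)/(16*j^4 - 8*j^3 + 17*j^2 - 4*j + 4)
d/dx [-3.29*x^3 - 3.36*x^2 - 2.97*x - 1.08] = -9.87*x^2 - 6.72*x - 2.97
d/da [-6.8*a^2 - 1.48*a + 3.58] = -13.6*a - 1.48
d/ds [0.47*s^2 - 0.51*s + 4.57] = 0.94*s - 0.51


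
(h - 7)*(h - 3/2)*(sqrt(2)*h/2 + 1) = sqrt(2)*h^3/2 - 17*sqrt(2)*h^2/4 + h^2 - 17*h/2 + 21*sqrt(2)*h/4 + 21/2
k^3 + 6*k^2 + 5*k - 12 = (k - 1)*(k + 3)*(k + 4)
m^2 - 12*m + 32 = (m - 8)*(m - 4)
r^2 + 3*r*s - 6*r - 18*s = (r - 6)*(r + 3*s)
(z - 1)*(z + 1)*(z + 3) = z^3 + 3*z^2 - z - 3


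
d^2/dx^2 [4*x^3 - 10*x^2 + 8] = 24*x - 20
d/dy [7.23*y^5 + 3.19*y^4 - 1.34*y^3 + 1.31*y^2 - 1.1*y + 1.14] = 36.15*y^4 + 12.76*y^3 - 4.02*y^2 + 2.62*y - 1.1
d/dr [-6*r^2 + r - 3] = 1 - 12*r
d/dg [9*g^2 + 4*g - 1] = 18*g + 4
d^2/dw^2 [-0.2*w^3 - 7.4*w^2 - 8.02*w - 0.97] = -1.2*w - 14.8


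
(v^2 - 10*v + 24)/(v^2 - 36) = (v - 4)/(v + 6)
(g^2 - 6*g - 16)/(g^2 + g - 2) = (g - 8)/(g - 1)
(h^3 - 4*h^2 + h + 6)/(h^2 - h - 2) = h - 3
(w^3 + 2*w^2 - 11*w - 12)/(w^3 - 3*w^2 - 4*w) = (w^2 + w - 12)/(w*(w - 4))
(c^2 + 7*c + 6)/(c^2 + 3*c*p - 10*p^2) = (c^2 + 7*c + 6)/(c^2 + 3*c*p - 10*p^2)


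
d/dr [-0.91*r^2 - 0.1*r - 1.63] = -1.82*r - 0.1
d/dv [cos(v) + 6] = -sin(v)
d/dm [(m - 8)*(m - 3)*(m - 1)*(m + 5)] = 4*m^3 - 21*m^2 - 50*m + 151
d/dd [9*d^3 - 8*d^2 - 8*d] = 27*d^2 - 16*d - 8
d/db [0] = 0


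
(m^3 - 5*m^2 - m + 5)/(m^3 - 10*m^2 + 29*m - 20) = (m + 1)/(m - 4)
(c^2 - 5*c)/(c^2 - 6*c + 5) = c/(c - 1)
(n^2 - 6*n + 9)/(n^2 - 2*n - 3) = (n - 3)/(n + 1)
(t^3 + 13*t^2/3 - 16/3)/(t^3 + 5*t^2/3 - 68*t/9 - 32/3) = 3*(t^2 + 3*t - 4)/(3*t^2 + t - 24)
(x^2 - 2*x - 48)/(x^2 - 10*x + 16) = (x + 6)/(x - 2)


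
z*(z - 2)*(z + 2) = z^3 - 4*z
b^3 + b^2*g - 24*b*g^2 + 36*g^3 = (b - 3*g)*(b - 2*g)*(b + 6*g)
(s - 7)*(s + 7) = s^2 - 49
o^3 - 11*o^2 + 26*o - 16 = (o - 8)*(o - 2)*(o - 1)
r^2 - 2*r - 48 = (r - 8)*(r + 6)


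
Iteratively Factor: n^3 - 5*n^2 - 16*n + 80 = (n - 4)*(n^2 - n - 20) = (n - 5)*(n - 4)*(n + 4)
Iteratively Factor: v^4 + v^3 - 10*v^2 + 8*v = (v - 2)*(v^3 + 3*v^2 - 4*v) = v*(v - 2)*(v^2 + 3*v - 4) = v*(v - 2)*(v + 4)*(v - 1)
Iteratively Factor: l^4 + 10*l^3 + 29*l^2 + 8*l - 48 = (l + 3)*(l^3 + 7*l^2 + 8*l - 16) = (l + 3)*(l + 4)*(l^2 + 3*l - 4) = (l + 3)*(l + 4)^2*(l - 1)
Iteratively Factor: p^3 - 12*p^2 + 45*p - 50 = (p - 2)*(p^2 - 10*p + 25) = (p - 5)*(p - 2)*(p - 5)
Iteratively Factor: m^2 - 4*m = (m - 4)*(m)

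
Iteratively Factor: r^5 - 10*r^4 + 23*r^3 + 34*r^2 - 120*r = (r - 3)*(r^4 - 7*r^3 + 2*r^2 + 40*r) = r*(r - 3)*(r^3 - 7*r^2 + 2*r + 40) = r*(r - 4)*(r - 3)*(r^2 - 3*r - 10) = r*(r - 5)*(r - 4)*(r - 3)*(r + 2)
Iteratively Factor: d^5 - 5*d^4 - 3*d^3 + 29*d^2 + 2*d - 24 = (d - 3)*(d^4 - 2*d^3 - 9*d^2 + 2*d + 8) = (d - 3)*(d + 2)*(d^3 - 4*d^2 - d + 4) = (d - 3)*(d - 1)*(d + 2)*(d^2 - 3*d - 4) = (d - 3)*(d - 1)*(d + 1)*(d + 2)*(d - 4)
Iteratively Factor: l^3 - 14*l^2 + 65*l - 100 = (l - 5)*(l^2 - 9*l + 20) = (l - 5)*(l - 4)*(l - 5)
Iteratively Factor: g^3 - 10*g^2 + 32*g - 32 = (g - 4)*(g^2 - 6*g + 8) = (g - 4)^2*(g - 2)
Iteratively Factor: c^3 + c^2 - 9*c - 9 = (c - 3)*(c^2 + 4*c + 3) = (c - 3)*(c + 1)*(c + 3)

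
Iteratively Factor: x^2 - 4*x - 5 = (x + 1)*(x - 5)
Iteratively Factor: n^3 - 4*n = (n - 2)*(n^2 + 2*n) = n*(n - 2)*(n + 2)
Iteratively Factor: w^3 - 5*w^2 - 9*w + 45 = (w - 3)*(w^2 - 2*w - 15) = (w - 5)*(w - 3)*(w + 3)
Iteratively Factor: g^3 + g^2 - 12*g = (g - 3)*(g^2 + 4*g) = g*(g - 3)*(g + 4)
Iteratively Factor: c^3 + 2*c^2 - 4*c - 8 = (c - 2)*(c^2 + 4*c + 4) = (c - 2)*(c + 2)*(c + 2)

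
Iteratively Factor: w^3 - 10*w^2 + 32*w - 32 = (w - 4)*(w^2 - 6*w + 8) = (w - 4)^2*(w - 2)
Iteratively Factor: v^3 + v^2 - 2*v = (v)*(v^2 + v - 2) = v*(v - 1)*(v + 2)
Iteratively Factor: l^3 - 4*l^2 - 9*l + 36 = (l - 3)*(l^2 - l - 12) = (l - 4)*(l - 3)*(l + 3)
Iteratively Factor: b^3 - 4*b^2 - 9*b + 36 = (b - 4)*(b^2 - 9) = (b - 4)*(b + 3)*(b - 3)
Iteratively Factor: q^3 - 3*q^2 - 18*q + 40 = (q - 5)*(q^2 + 2*q - 8) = (q - 5)*(q - 2)*(q + 4)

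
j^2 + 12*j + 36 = (j + 6)^2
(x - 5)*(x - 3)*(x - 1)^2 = x^4 - 10*x^3 + 32*x^2 - 38*x + 15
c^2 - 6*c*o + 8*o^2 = (c - 4*o)*(c - 2*o)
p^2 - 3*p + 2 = (p - 2)*(p - 1)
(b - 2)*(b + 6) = b^2 + 4*b - 12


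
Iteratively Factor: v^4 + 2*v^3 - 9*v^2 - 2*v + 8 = (v - 2)*(v^3 + 4*v^2 - v - 4) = (v - 2)*(v + 1)*(v^2 + 3*v - 4) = (v - 2)*(v + 1)*(v + 4)*(v - 1)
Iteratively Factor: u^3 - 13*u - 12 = (u - 4)*(u^2 + 4*u + 3) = (u - 4)*(u + 3)*(u + 1)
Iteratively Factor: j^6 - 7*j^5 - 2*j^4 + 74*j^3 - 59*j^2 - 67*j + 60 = (j - 4)*(j^5 - 3*j^4 - 14*j^3 + 18*j^2 + 13*j - 15) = (j - 4)*(j - 1)*(j^4 - 2*j^3 - 16*j^2 + 2*j + 15) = (j - 4)*(j - 1)*(j + 1)*(j^3 - 3*j^2 - 13*j + 15) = (j - 5)*(j - 4)*(j - 1)*(j + 1)*(j^2 + 2*j - 3) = (j - 5)*(j - 4)*(j - 1)^2*(j + 1)*(j + 3)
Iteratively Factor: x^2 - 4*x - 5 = (x + 1)*(x - 5)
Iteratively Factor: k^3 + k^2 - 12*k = (k)*(k^2 + k - 12) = k*(k - 3)*(k + 4)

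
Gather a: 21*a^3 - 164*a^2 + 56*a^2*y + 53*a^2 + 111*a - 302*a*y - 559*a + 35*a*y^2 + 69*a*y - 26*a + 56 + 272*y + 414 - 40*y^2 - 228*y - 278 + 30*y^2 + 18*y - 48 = 21*a^3 + a^2*(56*y - 111) + a*(35*y^2 - 233*y - 474) - 10*y^2 + 62*y + 144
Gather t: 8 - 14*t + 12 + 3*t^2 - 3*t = 3*t^2 - 17*t + 20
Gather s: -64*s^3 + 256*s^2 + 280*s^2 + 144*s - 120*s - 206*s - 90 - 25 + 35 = -64*s^3 + 536*s^2 - 182*s - 80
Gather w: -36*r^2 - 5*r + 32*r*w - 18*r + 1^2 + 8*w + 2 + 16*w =-36*r^2 - 23*r + w*(32*r + 24) + 3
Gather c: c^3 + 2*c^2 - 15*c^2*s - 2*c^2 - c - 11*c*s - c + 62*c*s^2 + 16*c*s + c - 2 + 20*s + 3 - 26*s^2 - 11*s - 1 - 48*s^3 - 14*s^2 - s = c^3 - 15*c^2*s + c*(62*s^2 + 5*s - 1) - 48*s^3 - 40*s^2 + 8*s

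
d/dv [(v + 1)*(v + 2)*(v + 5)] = 3*v^2 + 16*v + 17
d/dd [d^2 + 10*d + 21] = 2*d + 10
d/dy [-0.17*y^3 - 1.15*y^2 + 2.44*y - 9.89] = -0.51*y^2 - 2.3*y + 2.44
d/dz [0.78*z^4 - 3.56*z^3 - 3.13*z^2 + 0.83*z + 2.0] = 3.12*z^3 - 10.68*z^2 - 6.26*z + 0.83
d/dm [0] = 0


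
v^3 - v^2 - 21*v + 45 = (v - 3)^2*(v + 5)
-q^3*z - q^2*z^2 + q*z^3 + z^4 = z*(-q + z)*(q + z)^2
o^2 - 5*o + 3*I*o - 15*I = (o - 5)*(o + 3*I)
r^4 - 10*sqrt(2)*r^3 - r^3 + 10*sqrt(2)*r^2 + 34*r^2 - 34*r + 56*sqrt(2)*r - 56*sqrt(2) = (r - 1)*(r - 7*sqrt(2))*(r - 4*sqrt(2))*(r + sqrt(2))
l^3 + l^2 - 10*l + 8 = (l - 2)*(l - 1)*(l + 4)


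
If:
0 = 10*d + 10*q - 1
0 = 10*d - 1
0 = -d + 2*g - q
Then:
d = 1/10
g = 1/20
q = 0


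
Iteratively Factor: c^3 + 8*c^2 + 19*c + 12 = (c + 4)*(c^2 + 4*c + 3) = (c + 1)*(c + 4)*(c + 3)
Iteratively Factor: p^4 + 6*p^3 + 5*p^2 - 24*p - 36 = (p - 2)*(p^3 + 8*p^2 + 21*p + 18) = (p - 2)*(p + 3)*(p^2 + 5*p + 6) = (p - 2)*(p + 3)^2*(p + 2)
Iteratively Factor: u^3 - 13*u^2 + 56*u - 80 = (u - 4)*(u^2 - 9*u + 20) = (u - 5)*(u - 4)*(u - 4)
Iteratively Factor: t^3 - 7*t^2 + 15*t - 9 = (t - 3)*(t^2 - 4*t + 3) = (t - 3)*(t - 1)*(t - 3)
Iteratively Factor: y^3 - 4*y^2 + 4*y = (y - 2)*(y^2 - 2*y) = (y - 2)^2*(y)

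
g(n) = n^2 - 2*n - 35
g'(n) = 2*n - 2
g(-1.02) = -31.92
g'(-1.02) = -4.04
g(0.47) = -35.72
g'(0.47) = -1.06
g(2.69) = -33.14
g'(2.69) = 3.38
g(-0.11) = -34.77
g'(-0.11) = -2.22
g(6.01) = -10.90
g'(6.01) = 10.02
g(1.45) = -35.80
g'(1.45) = 0.90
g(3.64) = -29.03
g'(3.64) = 5.28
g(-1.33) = -30.57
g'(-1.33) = -4.66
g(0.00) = -35.00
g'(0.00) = -2.00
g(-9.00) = 64.00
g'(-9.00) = -20.00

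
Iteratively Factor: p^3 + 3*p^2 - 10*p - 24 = (p + 4)*(p^2 - p - 6) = (p + 2)*(p + 4)*(p - 3)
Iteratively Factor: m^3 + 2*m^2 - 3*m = (m)*(m^2 + 2*m - 3) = m*(m - 1)*(m + 3)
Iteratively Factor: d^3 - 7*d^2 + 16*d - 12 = (d - 2)*(d^2 - 5*d + 6) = (d - 2)^2*(d - 3)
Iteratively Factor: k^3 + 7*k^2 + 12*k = (k + 3)*(k^2 + 4*k) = k*(k + 3)*(k + 4)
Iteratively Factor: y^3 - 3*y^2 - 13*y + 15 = (y + 3)*(y^2 - 6*y + 5) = (y - 5)*(y + 3)*(y - 1)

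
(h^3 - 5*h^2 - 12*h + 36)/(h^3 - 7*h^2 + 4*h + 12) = (h + 3)/(h + 1)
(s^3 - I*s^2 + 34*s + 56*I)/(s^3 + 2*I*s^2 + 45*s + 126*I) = (s^2 + 6*I*s - 8)/(s^2 + 9*I*s - 18)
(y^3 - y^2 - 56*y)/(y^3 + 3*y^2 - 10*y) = (y^2 - y - 56)/(y^2 + 3*y - 10)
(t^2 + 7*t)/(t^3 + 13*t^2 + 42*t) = 1/(t + 6)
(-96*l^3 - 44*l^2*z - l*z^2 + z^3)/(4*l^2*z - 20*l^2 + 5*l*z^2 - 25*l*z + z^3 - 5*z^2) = (-24*l^2 - 5*l*z + z^2)/(l*z - 5*l + z^2 - 5*z)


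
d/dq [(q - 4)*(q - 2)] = 2*q - 6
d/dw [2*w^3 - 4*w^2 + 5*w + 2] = 6*w^2 - 8*w + 5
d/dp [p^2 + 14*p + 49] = 2*p + 14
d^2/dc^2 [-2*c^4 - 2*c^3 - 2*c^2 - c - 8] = -24*c^2 - 12*c - 4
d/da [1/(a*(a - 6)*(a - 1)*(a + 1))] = 2*(-2*a^3 + 9*a^2 + a - 3)/(a^2*(a^6 - 12*a^5 + 34*a^4 + 24*a^3 - 71*a^2 - 12*a + 36))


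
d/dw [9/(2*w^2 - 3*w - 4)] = 9*(3 - 4*w)/(-2*w^2 + 3*w + 4)^2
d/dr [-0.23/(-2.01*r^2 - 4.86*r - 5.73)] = (-0.9246*r - 1.1178)/(2.01*r^2 + 4.86*r + 5.73)^2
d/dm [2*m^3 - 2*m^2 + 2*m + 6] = 6*m^2 - 4*m + 2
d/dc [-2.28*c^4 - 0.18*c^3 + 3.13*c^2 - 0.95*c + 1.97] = -9.12*c^3 - 0.54*c^2 + 6.26*c - 0.95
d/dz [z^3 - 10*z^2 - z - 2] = 3*z^2 - 20*z - 1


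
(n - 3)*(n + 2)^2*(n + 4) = n^4 + 5*n^3 - 4*n^2 - 44*n - 48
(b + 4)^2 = b^2 + 8*b + 16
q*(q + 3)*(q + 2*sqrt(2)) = q^3 + 2*sqrt(2)*q^2 + 3*q^2 + 6*sqrt(2)*q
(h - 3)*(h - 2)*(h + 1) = h^3 - 4*h^2 + h + 6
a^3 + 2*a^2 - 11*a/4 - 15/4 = (a - 3/2)*(a + 1)*(a + 5/2)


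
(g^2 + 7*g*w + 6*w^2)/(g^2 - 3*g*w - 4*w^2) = (-g - 6*w)/(-g + 4*w)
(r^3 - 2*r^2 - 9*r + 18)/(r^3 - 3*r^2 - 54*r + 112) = (r^2 - 9)/(r^2 - r - 56)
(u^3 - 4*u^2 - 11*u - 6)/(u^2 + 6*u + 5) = (u^2 - 5*u - 6)/(u + 5)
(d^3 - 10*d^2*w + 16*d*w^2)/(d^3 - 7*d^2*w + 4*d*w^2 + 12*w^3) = d*(-d + 8*w)/(-d^2 + 5*d*w + 6*w^2)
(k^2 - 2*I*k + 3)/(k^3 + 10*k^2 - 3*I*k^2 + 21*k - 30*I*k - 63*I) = (k + I)/(k^2 + 10*k + 21)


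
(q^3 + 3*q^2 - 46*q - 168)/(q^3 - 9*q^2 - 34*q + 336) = (q + 4)/(q - 8)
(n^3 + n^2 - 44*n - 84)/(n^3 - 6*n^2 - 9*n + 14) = (n + 6)/(n - 1)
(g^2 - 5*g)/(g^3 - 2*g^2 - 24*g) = (5 - g)/(-g^2 + 2*g + 24)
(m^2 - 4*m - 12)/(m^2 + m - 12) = (m^2 - 4*m - 12)/(m^2 + m - 12)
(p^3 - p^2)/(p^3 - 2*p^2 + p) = p/(p - 1)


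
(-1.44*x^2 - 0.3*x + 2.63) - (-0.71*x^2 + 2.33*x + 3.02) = -0.73*x^2 - 2.63*x - 0.39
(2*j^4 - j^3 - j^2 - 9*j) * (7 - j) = -2*j^5 + 15*j^4 - 6*j^3 + 2*j^2 - 63*j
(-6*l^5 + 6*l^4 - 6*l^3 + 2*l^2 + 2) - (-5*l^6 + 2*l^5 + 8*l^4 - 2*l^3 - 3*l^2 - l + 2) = 5*l^6 - 8*l^5 - 2*l^4 - 4*l^3 + 5*l^2 + l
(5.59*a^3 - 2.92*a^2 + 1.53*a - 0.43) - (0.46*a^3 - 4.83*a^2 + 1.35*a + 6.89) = 5.13*a^3 + 1.91*a^2 + 0.18*a - 7.32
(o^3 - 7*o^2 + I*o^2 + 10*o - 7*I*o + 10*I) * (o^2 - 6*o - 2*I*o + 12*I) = o^5 - 13*o^4 - I*o^4 + 54*o^3 + 13*I*o^3 - 86*o^2 - 52*I*o^2 + 104*o + 60*I*o - 120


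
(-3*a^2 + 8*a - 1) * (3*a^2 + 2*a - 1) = -9*a^4 + 18*a^3 + 16*a^2 - 10*a + 1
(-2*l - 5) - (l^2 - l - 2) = -l^2 - l - 3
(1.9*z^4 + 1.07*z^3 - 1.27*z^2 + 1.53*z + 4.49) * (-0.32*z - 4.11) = -0.608*z^5 - 8.1514*z^4 - 3.9913*z^3 + 4.7301*z^2 - 7.7251*z - 18.4539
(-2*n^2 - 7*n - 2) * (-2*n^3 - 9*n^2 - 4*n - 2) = 4*n^5 + 32*n^4 + 75*n^3 + 50*n^2 + 22*n + 4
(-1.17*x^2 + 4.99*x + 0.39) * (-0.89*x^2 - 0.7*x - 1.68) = 1.0413*x^4 - 3.6221*x^3 - 1.8745*x^2 - 8.6562*x - 0.6552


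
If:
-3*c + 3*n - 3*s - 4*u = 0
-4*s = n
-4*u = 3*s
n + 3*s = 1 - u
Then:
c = 16/7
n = 16/7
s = -4/7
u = 3/7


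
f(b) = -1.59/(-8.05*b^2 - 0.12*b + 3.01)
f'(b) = -1.59*(16.1*b + 0.12)/(-8.05*b^2 - 0.12*b + 3.01)^2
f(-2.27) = 0.04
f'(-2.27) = 0.04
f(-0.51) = -1.63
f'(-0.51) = 13.47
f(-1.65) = 0.08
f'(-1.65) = 0.12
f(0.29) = -0.69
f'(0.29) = -1.44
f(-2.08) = 0.05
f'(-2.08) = 0.05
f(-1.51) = 0.10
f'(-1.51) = 0.17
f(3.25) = 0.02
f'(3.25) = -0.01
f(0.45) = -1.20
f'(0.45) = -6.66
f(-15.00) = 0.00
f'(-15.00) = 0.00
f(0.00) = -0.53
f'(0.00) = -0.02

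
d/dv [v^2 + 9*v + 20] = 2*v + 9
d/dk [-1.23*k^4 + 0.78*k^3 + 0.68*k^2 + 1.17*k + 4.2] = -4.92*k^3 + 2.34*k^2 + 1.36*k + 1.17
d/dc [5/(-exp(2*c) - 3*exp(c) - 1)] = (10*exp(c) + 15)*exp(c)/(exp(2*c) + 3*exp(c) + 1)^2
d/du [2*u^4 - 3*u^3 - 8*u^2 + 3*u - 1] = 8*u^3 - 9*u^2 - 16*u + 3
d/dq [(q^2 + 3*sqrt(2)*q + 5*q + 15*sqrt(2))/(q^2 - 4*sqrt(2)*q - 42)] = (-7*sqrt(2)*q^2 - 5*q^2 - 84*q - 30*sqrt(2)*q - 126*sqrt(2) - 90)/(q^4 - 8*sqrt(2)*q^3 - 52*q^2 + 336*sqrt(2)*q + 1764)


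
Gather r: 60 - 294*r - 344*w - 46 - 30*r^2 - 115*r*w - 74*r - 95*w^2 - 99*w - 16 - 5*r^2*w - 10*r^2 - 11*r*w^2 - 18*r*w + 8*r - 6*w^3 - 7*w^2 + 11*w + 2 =r^2*(-5*w - 40) + r*(-11*w^2 - 133*w - 360) - 6*w^3 - 102*w^2 - 432*w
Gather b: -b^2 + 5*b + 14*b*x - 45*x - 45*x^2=-b^2 + b*(14*x + 5) - 45*x^2 - 45*x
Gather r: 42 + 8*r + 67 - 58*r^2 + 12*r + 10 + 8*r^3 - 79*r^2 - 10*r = 8*r^3 - 137*r^2 + 10*r + 119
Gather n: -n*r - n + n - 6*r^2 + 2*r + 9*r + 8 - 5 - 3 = -n*r - 6*r^2 + 11*r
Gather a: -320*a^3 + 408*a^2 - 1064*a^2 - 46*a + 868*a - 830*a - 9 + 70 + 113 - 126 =-320*a^3 - 656*a^2 - 8*a + 48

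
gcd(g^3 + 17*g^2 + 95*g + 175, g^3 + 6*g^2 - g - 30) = g + 5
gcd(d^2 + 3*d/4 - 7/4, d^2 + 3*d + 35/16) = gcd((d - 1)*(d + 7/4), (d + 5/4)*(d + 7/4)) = d + 7/4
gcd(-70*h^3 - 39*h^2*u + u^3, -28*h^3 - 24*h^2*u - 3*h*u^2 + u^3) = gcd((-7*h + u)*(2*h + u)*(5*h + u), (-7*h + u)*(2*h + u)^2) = -14*h^2 - 5*h*u + u^2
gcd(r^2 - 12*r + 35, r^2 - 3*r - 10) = r - 5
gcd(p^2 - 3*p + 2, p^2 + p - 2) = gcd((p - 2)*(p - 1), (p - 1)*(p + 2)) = p - 1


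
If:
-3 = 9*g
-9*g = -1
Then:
No Solution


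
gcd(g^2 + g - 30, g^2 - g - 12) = 1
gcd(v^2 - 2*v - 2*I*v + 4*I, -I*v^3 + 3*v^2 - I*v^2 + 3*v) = 1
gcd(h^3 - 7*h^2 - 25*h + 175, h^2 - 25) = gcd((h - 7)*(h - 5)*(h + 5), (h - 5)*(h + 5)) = h^2 - 25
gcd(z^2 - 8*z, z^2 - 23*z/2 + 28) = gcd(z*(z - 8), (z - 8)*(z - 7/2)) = z - 8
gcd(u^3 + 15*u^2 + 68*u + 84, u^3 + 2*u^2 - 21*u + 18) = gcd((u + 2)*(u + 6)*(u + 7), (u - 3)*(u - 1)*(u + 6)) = u + 6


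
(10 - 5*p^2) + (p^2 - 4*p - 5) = -4*p^2 - 4*p + 5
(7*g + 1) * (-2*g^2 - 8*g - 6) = -14*g^3 - 58*g^2 - 50*g - 6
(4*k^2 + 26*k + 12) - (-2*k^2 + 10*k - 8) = 6*k^2 + 16*k + 20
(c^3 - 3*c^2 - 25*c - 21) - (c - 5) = c^3 - 3*c^2 - 26*c - 16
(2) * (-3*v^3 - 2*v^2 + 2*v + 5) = -6*v^3 - 4*v^2 + 4*v + 10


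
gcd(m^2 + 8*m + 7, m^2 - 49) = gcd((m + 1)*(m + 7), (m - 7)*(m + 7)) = m + 7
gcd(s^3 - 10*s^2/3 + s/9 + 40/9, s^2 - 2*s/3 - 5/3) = s^2 - 2*s/3 - 5/3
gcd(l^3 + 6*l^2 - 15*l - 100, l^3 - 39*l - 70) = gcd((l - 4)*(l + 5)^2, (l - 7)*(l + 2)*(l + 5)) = l + 5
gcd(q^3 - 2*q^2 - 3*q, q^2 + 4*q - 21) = q - 3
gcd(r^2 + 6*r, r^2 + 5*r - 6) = r + 6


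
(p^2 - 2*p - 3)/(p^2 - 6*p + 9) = (p + 1)/(p - 3)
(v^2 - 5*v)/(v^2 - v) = (v - 5)/(v - 1)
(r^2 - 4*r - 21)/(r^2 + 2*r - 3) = (r - 7)/(r - 1)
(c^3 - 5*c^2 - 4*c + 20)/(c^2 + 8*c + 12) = (c^2 - 7*c + 10)/(c + 6)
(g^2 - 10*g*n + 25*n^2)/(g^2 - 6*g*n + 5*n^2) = (g - 5*n)/(g - n)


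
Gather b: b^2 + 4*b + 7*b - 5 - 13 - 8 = b^2 + 11*b - 26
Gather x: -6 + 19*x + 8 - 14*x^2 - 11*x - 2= -14*x^2 + 8*x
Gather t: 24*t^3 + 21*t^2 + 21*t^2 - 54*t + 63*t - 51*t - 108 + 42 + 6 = 24*t^3 + 42*t^2 - 42*t - 60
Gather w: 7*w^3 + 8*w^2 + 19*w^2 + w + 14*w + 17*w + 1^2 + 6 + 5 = 7*w^3 + 27*w^2 + 32*w + 12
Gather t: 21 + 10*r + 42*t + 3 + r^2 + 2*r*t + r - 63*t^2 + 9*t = r^2 + 11*r - 63*t^2 + t*(2*r + 51) + 24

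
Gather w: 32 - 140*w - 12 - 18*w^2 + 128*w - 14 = -18*w^2 - 12*w + 6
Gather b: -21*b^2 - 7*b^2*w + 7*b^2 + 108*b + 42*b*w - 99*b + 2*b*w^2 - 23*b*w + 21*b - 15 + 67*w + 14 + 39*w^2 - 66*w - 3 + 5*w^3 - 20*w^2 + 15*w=b^2*(-7*w - 14) + b*(2*w^2 + 19*w + 30) + 5*w^3 + 19*w^2 + 16*w - 4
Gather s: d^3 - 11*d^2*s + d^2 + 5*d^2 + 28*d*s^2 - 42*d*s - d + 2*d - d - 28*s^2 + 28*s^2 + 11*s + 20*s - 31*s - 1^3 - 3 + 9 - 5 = d^3 + 6*d^2 + 28*d*s^2 + s*(-11*d^2 - 42*d)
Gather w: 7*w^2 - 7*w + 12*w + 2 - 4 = 7*w^2 + 5*w - 2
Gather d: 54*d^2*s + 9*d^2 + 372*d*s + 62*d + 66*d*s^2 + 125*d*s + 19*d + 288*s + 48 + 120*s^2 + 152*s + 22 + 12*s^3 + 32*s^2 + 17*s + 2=d^2*(54*s + 9) + d*(66*s^2 + 497*s + 81) + 12*s^3 + 152*s^2 + 457*s + 72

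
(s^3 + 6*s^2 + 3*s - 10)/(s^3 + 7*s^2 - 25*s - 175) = (s^2 + s - 2)/(s^2 + 2*s - 35)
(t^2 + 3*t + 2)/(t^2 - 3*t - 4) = (t + 2)/(t - 4)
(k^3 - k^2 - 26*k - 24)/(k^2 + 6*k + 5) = (k^2 - 2*k - 24)/(k + 5)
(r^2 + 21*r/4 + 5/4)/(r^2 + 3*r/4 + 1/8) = 2*(r + 5)/(2*r + 1)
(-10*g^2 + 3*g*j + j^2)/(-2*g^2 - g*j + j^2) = (5*g + j)/(g + j)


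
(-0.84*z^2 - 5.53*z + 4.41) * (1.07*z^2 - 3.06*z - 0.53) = -0.8988*z^4 - 3.3467*z^3 + 22.0857*z^2 - 10.5637*z - 2.3373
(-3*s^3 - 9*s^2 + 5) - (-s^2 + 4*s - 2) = -3*s^3 - 8*s^2 - 4*s + 7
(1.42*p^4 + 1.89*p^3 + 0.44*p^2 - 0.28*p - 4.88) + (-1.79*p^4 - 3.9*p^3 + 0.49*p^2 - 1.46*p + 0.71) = -0.37*p^4 - 2.01*p^3 + 0.93*p^2 - 1.74*p - 4.17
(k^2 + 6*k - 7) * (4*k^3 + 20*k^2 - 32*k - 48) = 4*k^5 + 44*k^4 + 60*k^3 - 380*k^2 - 64*k + 336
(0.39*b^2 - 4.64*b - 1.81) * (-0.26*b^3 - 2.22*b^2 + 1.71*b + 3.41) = -0.1014*b^5 + 0.3406*b^4 + 11.4383*b^3 - 2.5863*b^2 - 18.9175*b - 6.1721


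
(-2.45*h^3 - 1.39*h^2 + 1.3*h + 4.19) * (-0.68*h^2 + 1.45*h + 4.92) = 1.666*h^5 - 2.6073*h^4 - 14.9535*h^3 - 7.803*h^2 + 12.4715*h + 20.6148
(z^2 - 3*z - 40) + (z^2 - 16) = 2*z^2 - 3*z - 56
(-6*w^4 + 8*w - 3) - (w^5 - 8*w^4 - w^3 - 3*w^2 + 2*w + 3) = -w^5 + 2*w^4 + w^3 + 3*w^2 + 6*w - 6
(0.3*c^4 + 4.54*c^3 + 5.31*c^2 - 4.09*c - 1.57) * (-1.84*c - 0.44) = -0.552*c^5 - 8.4856*c^4 - 11.768*c^3 + 5.1892*c^2 + 4.6884*c + 0.6908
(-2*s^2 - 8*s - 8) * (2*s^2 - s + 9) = -4*s^4 - 14*s^3 - 26*s^2 - 64*s - 72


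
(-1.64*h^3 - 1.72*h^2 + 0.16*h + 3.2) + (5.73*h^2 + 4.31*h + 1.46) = -1.64*h^3 + 4.01*h^2 + 4.47*h + 4.66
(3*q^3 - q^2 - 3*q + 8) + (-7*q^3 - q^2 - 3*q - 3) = -4*q^3 - 2*q^2 - 6*q + 5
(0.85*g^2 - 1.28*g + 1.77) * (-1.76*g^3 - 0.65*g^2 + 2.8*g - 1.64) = -1.496*g^5 + 1.7003*g^4 + 0.0967999999999998*g^3 - 6.1285*g^2 + 7.0552*g - 2.9028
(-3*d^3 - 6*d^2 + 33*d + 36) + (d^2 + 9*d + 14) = -3*d^3 - 5*d^2 + 42*d + 50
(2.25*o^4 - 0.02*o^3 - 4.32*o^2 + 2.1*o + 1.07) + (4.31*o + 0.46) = 2.25*o^4 - 0.02*o^3 - 4.32*o^2 + 6.41*o + 1.53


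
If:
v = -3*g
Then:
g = -v/3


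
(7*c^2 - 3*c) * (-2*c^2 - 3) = -14*c^4 + 6*c^3 - 21*c^2 + 9*c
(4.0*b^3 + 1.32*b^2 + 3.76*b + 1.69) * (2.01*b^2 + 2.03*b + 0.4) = 8.04*b^5 + 10.7732*b^4 + 11.8372*b^3 + 11.5577*b^2 + 4.9347*b + 0.676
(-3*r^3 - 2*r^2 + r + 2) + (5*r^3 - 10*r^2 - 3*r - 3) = 2*r^3 - 12*r^2 - 2*r - 1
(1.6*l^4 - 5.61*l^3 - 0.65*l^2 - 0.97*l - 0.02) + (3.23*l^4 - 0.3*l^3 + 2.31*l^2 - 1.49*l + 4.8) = 4.83*l^4 - 5.91*l^3 + 1.66*l^2 - 2.46*l + 4.78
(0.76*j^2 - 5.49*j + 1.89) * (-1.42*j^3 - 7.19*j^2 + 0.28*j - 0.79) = -1.0792*j^5 + 2.3314*j^4 + 37.0021*j^3 - 15.7267*j^2 + 4.8663*j - 1.4931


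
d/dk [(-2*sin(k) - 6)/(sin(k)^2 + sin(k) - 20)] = 2*(sin(k)^2 + 6*sin(k) + 23)*cos(k)/(sin(k)^2 + sin(k) - 20)^2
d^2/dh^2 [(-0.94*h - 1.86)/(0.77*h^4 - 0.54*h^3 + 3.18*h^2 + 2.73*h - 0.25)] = (-6.687912*h^7 - 15.802248*h^6 + 7.74691199999999*h^5 - 66.946788*h^4 + 10.06244*h^3 - 99.176112*h^2 - 99.861624*h - 31.965288)/(0.456533*h^12 - 0.960498*h^11 + 6.329862*h^10 - 3.235077*h^9 + 18.886029*h^8 + 26.737884*h^7 + 17.354295*h^6 + 70.169508*h^5 + 65.872041*h^4 + 7.223067*h^3 - 4.993425*h^2 + 0.511875*h - 0.015625)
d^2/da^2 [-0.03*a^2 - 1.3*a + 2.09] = -0.0600000000000000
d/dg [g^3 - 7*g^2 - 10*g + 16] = 3*g^2 - 14*g - 10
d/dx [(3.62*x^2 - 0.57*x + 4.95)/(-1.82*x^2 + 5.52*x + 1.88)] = (18.945*x^2 + 31.6292*x - 28.3956)/(3.3124*x^4 - 20.0928*x^3 + 23.6272*x^2 + 20.7552*x + 3.5344)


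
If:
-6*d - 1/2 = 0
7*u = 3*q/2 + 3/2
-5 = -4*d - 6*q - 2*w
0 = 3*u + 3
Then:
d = -1/12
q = -17/3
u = -1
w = 59/3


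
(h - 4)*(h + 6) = h^2 + 2*h - 24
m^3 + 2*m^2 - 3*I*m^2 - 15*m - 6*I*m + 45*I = (m - 3)*(m + 5)*(m - 3*I)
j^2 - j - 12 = (j - 4)*(j + 3)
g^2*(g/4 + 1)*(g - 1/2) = g^4/4 + 7*g^3/8 - g^2/2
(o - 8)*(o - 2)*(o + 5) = o^3 - 5*o^2 - 34*o + 80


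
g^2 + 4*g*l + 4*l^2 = (g + 2*l)^2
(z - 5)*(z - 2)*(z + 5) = z^3 - 2*z^2 - 25*z + 50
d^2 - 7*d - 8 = (d - 8)*(d + 1)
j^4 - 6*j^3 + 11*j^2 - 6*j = j*(j - 3)*(j - 2)*(j - 1)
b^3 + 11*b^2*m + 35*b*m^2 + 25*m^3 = (b + m)*(b + 5*m)^2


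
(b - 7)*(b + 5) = b^2 - 2*b - 35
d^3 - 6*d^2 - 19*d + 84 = (d - 7)*(d - 3)*(d + 4)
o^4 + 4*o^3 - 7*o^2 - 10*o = o*(o - 2)*(o + 1)*(o + 5)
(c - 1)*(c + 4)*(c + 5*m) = c^3 + 5*c^2*m + 3*c^2 + 15*c*m - 4*c - 20*m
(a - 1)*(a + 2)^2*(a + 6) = a^4 + 9*a^3 + 18*a^2 - 4*a - 24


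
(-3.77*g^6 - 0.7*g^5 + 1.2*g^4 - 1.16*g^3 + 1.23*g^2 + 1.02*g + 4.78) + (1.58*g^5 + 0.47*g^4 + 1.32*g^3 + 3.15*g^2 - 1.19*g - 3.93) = -3.77*g^6 + 0.88*g^5 + 1.67*g^4 + 0.16*g^3 + 4.38*g^2 - 0.17*g + 0.85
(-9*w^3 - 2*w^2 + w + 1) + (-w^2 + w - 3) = -9*w^3 - 3*w^2 + 2*w - 2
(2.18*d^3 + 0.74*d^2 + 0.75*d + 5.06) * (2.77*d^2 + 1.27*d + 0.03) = 6.0386*d^5 + 4.8184*d^4 + 3.0827*d^3 + 14.9909*d^2 + 6.4487*d + 0.1518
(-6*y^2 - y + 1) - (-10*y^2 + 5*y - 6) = 4*y^2 - 6*y + 7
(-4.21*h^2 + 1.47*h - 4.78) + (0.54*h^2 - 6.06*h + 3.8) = -3.67*h^2 - 4.59*h - 0.98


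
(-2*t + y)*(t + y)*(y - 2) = -2*t^2*y + 4*t^2 - t*y^2 + 2*t*y + y^3 - 2*y^2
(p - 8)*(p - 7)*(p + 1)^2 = p^4 - 13*p^3 + 27*p^2 + 97*p + 56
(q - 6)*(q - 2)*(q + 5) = q^3 - 3*q^2 - 28*q + 60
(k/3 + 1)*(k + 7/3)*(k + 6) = k^3/3 + 34*k^2/9 + 13*k + 14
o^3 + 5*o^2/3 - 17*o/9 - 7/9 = (o - 1)*(o + 1/3)*(o + 7/3)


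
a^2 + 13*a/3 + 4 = (a + 4/3)*(a + 3)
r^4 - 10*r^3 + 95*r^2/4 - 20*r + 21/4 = (r - 7)*(r - 3/2)*(r - 1)*(r - 1/2)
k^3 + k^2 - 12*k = k*(k - 3)*(k + 4)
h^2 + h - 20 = (h - 4)*(h + 5)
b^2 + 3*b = b*(b + 3)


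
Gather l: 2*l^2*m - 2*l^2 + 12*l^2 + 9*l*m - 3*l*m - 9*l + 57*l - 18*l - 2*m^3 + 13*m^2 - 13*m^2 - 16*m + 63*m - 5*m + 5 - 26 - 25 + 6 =l^2*(2*m + 10) + l*(6*m + 30) - 2*m^3 + 42*m - 40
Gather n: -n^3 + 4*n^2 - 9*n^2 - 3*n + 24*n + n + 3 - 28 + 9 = -n^3 - 5*n^2 + 22*n - 16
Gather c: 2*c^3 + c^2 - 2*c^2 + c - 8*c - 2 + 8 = 2*c^3 - c^2 - 7*c + 6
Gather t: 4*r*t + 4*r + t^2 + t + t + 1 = 4*r + t^2 + t*(4*r + 2) + 1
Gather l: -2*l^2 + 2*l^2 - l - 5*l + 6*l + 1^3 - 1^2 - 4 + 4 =0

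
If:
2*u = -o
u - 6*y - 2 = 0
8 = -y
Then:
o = 92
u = -46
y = -8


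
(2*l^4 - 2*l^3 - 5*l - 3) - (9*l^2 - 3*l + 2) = 2*l^4 - 2*l^3 - 9*l^2 - 2*l - 5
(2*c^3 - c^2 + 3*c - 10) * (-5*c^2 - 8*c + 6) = -10*c^5 - 11*c^4 + 5*c^3 + 20*c^2 + 98*c - 60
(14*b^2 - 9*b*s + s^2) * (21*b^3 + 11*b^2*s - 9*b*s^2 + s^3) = 294*b^5 - 35*b^4*s - 204*b^3*s^2 + 106*b^2*s^3 - 18*b*s^4 + s^5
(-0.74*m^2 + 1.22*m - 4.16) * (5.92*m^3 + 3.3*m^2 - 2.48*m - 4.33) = -4.3808*m^5 + 4.7804*m^4 - 18.766*m^3 - 13.5494*m^2 + 5.0342*m + 18.0128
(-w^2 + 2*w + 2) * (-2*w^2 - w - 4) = 2*w^4 - 3*w^3 - 2*w^2 - 10*w - 8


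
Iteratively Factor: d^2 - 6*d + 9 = (d - 3)*(d - 3)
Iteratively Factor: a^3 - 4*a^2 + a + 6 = (a - 3)*(a^2 - a - 2) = (a - 3)*(a - 2)*(a + 1)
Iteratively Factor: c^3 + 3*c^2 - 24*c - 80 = (c + 4)*(c^2 - c - 20) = (c - 5)*(c + 4)*(c + 4)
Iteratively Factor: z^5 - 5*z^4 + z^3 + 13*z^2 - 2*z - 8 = (z - 1)*(z^4 - 4*z^3 - 3*z^2 + 10*z + 8) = (z - 1)*(z + 1)*(z^3 - 5*z^2 + 2*z + 8) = (z - 4)*(z - 1)*(z + 1)*(z^2 - z - 2) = (z - 4)*(z - 2)*(z - 1)*(z + 1)*(z + 1)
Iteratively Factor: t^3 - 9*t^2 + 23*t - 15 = (t - 5)*(t^2 - 4*t + 3) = (t - 5)*(t - 3)*(t - 1)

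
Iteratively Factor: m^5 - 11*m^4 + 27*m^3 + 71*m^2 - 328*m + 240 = (m - 4)*(m^4 - 7*m^3 - m^2 + 67*m - 60) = (m - 4)*(m + 3)*(m^3 - 10*m^2 + 29*m - 20) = (m - 4)^2*(m + 3)*(m^2 - 6*m + 5) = (m - 4)^2*(m - 1)*(m + 3)*(m - 5)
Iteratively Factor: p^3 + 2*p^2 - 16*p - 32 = (p + 2)*(p^2 - 16) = (p - 4)*(p + 2)*(p + 4)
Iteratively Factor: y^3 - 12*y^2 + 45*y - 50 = (y - 5)*(y^2 - 7*y + 10) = (y - 5)^2*(y - 2)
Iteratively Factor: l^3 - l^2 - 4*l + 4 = (l + 2)*(l^2 - 3*l + 2) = (l - 1)*(l + 2)*(l - 2)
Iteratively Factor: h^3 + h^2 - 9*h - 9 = (h - 3)*(h^2 + 4*h + 3) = (h - 3)*(h + 1)*(h + 3)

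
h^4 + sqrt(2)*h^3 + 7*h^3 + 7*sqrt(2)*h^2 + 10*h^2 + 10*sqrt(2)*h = h*(h + 2)*(h + 5)*(h + sqrt(2))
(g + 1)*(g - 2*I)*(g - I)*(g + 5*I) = g^4 + g^3 + 2*I*g^3 + 13*g^2 + 2*I*g^2 + 13*g - 10*I*g - 10*I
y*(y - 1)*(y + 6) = y^3 + 5*y^2 - 6*y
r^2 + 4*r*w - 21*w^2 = (r - 3*w)*(r + 7*w)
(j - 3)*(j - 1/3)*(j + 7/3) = j^3 - j^2 - 61*j/9 + 7/3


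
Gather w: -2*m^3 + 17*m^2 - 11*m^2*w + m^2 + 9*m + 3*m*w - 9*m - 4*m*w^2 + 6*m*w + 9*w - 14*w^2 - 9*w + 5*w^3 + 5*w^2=-2*m^3 + 18*m^2 + 5*w^3 + w^2*(-4*m - 9) + w*(-11*m^2 + 9*m)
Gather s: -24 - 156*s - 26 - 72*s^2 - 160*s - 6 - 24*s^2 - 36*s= -96*s^2 - 352*s - 56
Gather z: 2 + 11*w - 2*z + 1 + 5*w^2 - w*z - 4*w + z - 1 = 5*w^2 + 7*w + z*(-w - 1) + 2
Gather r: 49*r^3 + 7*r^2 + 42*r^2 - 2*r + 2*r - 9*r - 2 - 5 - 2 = 49*r^3 + 49*r^2 - 9*r - 9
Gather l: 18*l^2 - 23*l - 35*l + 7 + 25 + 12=18*l^2 - 58*l + 44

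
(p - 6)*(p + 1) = p^2 - 5*p - 6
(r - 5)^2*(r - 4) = r^3 - 14*r^2 + 65*r - 100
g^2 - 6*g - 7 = (g - 7)*(g + 1)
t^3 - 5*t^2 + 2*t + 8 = (t - 4)*(t - 2)*(t + 1)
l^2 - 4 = (l - 2)*(l + 2)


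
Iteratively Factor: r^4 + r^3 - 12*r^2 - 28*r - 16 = (r + 1)*(r^3 - 12*r - 16) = (r + 1)*(r + 2)*(r^2 - 2*r - 8) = (r - 4)*(r + 1)*(r + 2)*(r + 2)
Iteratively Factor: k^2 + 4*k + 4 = (k + 2)*(k + 2)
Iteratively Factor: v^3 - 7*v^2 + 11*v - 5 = (v - 1)*(v^2 - 6*v + 5) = (v - 1)^2*(v - 5)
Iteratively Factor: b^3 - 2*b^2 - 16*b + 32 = (b - 4)*(b^2 + 2*b - 8) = (b - 4)*(b + 4)*(b - 2)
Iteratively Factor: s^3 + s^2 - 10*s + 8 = (s - 2)*(s^2 + 3*s - 4) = (s - 2)*(s + 4)*(s - 1)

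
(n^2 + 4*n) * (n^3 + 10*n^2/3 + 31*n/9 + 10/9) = n^5 + 22*n^4/3 + 151*n^3/9 + 134*n^2/9 + 40*n/9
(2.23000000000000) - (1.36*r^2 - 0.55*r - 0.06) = -1.36*r^2 + 0.55*r + 2.29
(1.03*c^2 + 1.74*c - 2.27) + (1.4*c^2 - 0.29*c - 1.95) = 2.43*c^2 + 1.45*c - 4.22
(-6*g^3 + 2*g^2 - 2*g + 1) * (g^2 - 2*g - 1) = -6*g^5 + 14*g^4 + 3*g^2 - 1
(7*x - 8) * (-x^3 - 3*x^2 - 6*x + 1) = -7*x^4 - 13*x^3 - 18*x^2 + 55*x - 8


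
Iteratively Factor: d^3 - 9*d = (d)*(d^2 - 9) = d*(d + 3)*(d - 3)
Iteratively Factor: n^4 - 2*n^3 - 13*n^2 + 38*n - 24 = (n + 4)*(n^3 - 6*n^2 + 11*n - 6) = (n - 3)*(n + 4)*(n^2 - 3*n + 2) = (n - 3)*(n - 2)*(n + 4)*(n - 1)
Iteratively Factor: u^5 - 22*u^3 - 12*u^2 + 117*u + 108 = (u + 3)*(u^4 - 3*u^3 - 13*u^2 + 27*u + 36) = (u - 3)*(u + 3)*(u^3 - 13*u - 12) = (u - 3)*(u + 3)^2*(u^2 - 3*u - 4) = (u - 3)*(u + 1)*(u + 3)^2*(u - 4)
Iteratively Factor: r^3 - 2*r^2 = (r)*(r^2 - 2*r) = r^2*(r - 2)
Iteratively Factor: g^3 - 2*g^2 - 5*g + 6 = (g + 2)*(g^2 - 4*g + 3) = (g - 3)*(g + 2)*(g - 1)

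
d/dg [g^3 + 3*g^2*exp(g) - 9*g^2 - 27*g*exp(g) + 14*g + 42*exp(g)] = 3*g^2*exp(g) + 3*g^2 - 21*g*exp(g) - 18*g + 15*exp(g) + 14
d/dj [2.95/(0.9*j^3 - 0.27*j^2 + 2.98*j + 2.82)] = (-7.965*j^2 + 1.593*j - 8.791)/(0.9*j^3 - 0.27*j^2 + 2.98*j + 2.82)^2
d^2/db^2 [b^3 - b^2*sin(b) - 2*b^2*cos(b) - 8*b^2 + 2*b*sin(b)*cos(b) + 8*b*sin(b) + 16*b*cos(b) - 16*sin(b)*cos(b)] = b^2*sin(b) + 2*b^2*cos(b) - 4*b*sin(2*b) - 20*b*cos(b) + 6*b - 34*sin(b) + 32*sin(2*b) + 12*cos(b) + 4*cos(2*b) - 16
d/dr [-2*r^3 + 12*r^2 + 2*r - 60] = -6*r^2 + 24*r + 2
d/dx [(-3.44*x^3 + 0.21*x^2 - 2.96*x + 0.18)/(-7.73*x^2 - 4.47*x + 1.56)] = (26.5912*x^4 + 30.7536*x^3 - 39.9187*x^2 + 3.438*x - 3.813)/(59.7529*x^4 + 69.1062*x^3 - 4.1367*x^2 - 13.9464*x + 2.4336)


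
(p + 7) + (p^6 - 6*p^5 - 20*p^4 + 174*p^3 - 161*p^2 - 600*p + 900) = p^6 - 6*p^5 - 20*p^4 + 174*p^3 - 161*p^2 - 599*p + 907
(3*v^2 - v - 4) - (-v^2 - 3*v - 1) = 4*v^2 + 2*v - 3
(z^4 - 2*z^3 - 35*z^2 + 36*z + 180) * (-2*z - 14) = -2*z^5 - 10*z^4 + 98*z^3 + 418*z^2 - 864*z - 2520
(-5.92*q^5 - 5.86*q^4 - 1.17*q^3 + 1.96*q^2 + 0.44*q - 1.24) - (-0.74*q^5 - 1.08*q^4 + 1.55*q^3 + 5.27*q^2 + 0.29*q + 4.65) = -5.18*q^5 - 4.78*q^4 - 2.72*q^3 - 3.31*q^2 + 0.15*q - 5.89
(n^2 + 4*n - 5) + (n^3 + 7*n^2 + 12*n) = n^3 + 8*n^2 + 16*n - 5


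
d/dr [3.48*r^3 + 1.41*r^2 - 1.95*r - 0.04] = 10.44*r^2 + 2.82*r - 1.95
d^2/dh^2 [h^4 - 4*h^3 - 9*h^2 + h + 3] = 12*h^2 - 24*h - 18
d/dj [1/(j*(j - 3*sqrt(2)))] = (-2*j + 3*sqrt(2))/(j^2*(j^2 - 6*sqrt(2)*j + 18))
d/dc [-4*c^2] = -8*c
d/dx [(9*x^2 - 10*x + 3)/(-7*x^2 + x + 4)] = (-61*x^2 + 114*x - 43)/(49*x^4 - 14*x^3 - 55*x^2 + 8*x + 16)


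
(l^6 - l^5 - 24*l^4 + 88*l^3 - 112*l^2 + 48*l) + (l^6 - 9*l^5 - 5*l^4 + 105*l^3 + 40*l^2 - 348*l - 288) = 2*l^6 - 10*l^5 - 29*l^4 + 193*l^3 - 72*l^2 - 300*l - 288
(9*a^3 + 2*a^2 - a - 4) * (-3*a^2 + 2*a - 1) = -27*a^5 + 12*a^4 - 2*a^3 + 8*a^2 - 7*a + 4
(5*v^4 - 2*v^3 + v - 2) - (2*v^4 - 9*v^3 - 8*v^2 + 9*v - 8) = 3*v^4 + 7*v^3 + 8*v^2 - 8*v + 6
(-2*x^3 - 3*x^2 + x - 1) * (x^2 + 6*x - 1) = -2*x^5 - 15*x^4 - 15*x^3 + 8*x^2 - 7*x + 1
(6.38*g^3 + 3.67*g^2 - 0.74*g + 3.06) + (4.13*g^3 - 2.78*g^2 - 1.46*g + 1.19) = 10.51*g^3 + 0.89*g^2 - 2.2*g + 4.25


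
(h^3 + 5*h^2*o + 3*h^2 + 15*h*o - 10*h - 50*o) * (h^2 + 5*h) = h^5 + 5*h^4*o + 8*h^4 + 40*h^3*o + 5*h^3 + 25*h^2*o - 50*h^2 - 250*h*o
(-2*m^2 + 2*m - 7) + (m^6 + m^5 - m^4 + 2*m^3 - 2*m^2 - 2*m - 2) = m^6 + m^5 - m^4 + 2*m^3 - 4*m^2 - 9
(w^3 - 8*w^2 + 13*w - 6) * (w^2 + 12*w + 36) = w^5 + 4*w^4 - 47*w^3 - 138*w^2 + 396*w - 216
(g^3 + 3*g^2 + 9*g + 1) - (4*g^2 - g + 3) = g^3 - g^2 + 10*g - 2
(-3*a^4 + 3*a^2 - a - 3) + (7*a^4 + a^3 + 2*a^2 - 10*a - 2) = 4*a^4 + a^3 + 5*a^2 - 11*a - 5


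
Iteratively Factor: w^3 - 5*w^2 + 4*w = (w - 4)*(w^2 - w) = (w - 4)*(w - 1)*(w)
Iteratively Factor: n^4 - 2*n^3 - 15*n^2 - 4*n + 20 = (n - 5)*(n^3 + 3*n^2 - 4) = (n - 5)*(n + 2)*(n^2 + n - 2) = (n - 5)*(n + 2)^2*(n - 1)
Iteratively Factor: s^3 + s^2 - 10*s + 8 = (s - 1)*(s^2 + 2*s - 8) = (s - 1)*(s + 4)*(s - 2)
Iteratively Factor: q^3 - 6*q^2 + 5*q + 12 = (q - 3)*(q^2 - 3*q - 4) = (q - 3)*(q + 1)*(q - 4)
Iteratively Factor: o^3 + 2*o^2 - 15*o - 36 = (o - 4)*(o^2 + 6*o + 9) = (o - 4)*(o + 3)*(o + 3)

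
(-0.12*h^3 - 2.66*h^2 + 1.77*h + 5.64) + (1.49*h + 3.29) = -0.12*h^3 - 2.66*h^2 + 3.26*h + 8.93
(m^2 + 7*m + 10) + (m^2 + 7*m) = 2*m^2 + 14*m + 10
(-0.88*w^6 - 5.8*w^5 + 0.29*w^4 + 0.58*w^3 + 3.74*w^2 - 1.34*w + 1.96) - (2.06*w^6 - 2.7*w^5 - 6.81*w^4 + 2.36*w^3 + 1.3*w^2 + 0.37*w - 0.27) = -2.94*w^6 - 3.1*w^5 + 7.1*w^4 - 1.78*w^3 + 2.44*w^2 - 1.71*w + 2.23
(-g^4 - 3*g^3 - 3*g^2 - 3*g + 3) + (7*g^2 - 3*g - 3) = -g^4 - 3*g^3 + 4*g^2 - 6*g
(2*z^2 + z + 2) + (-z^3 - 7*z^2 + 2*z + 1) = -z^3 - 5*z^2 + 3*z + 3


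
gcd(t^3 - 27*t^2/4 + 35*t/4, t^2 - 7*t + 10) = t - 5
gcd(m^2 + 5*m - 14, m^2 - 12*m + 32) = 1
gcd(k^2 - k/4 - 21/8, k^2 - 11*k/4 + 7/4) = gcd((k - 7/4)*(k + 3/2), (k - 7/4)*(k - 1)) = k - 7/4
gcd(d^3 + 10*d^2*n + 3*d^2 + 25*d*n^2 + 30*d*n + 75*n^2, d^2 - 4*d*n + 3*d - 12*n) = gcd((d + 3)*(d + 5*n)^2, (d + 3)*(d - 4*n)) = d + 3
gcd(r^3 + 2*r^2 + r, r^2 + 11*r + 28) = 1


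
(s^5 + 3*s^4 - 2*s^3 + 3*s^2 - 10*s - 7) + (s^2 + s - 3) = s^5 + 3*s^4 - 2*s^3 + 4*s^2 - 9*s - 10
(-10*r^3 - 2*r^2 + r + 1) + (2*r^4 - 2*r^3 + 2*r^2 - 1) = 2*r^4 - 12*r^3 + r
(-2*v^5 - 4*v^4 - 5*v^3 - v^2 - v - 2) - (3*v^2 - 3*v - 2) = -2*v^5 - 4*v^4 - 5*v^3 - 4*v^2 + 2*v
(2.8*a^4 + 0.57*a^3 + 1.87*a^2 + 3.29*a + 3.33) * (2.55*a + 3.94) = 7.14*a^5 + 12.4855*a^4 + 7.0143*a^3 + 15.7573*a^2 + 21.4541*a + 13.1202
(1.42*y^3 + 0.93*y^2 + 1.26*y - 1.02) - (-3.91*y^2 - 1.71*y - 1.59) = 1.42*y^3 + 4.84*y^2 + 2.97*y + 0.57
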